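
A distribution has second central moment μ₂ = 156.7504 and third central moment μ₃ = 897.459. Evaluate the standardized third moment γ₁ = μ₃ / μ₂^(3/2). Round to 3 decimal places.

σ = √μ₂ = √156.7504 = 12.52000
σ³ = μ₂^(3/2) = 1962.51501
γ₁ = μ₃/σ³ = 897.459 / 1962.51501 ≈ 0.457

0.457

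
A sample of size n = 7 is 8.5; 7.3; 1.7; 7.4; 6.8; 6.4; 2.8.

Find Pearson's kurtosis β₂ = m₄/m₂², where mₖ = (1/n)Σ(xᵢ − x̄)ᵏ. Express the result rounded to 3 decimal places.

2.005

x̄ = 5.8429
Σ(xᵢ − x̄)² = 39.2571 ⇒ m₂ = 5.60816
Σ(xᵢ − x̄)⁴ = 441.4788 ⇒ m₄ = 63.06840
m₂² = 31.45150
β₂ = m₄/m₂² = 63.06840 / 31.45150 ≈ 2.005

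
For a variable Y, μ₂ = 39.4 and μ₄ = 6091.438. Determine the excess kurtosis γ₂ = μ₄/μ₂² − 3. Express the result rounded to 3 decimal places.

μ₂² = 39.4² = 1552.36000
μ₄/μ₂² = 6091.438 / 1552.36000 = 3.92399
γ₂ = 3.92399 − 3 ≈ 0.924

0.924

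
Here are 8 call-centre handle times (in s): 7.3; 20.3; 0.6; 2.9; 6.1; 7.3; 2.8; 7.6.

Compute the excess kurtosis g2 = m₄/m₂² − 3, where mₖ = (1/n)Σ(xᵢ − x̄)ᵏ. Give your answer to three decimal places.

1.315

x̄ = 6.8625
Σ(xᵢ − x̄)² = 253.4988 ⇒ m₂ = 31.68734
Σ(xᵢ − x̄)⁴ = 34661.9699 ⇒ m₄ = 4332.74624
m₂² = 1004.08775
g2 = m₄/m₂² − 3 = 4.31511 − 3 ≈ 1.315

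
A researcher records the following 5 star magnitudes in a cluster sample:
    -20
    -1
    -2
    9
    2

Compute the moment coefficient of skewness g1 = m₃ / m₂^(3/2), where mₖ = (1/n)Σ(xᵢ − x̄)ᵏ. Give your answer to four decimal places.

-0.8765

x̄ = (-20 - 1 - 2 + 9 + 2) / 5 = -2.4000
deviations (xᵢ − x̄): -17.6000, 1.4000, 0.4000, 11.4000, 4.4000
Σ(xᵢ − x̄)² = 461.2000 ⇒ m₂ = 461.2000/5 = 92.24000
Σ(xᵢ − x̄)³ = -3882.2400 ⇒ m₃ = -3882.2400/5 = -776.44800
m₂^(3/2) = 92.24000^(1.5) = 885.88825
g1 = m₃ / m₂^(3/2) = -776.44800 / 885.88825 ≈ -0.8765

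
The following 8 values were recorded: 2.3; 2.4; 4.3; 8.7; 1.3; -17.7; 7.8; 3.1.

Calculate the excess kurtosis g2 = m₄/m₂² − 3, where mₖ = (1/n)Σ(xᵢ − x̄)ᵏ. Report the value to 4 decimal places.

2.0574

x̄ = 1.5250
Σ(xᵢ − x̄)² = 472.0550 ⇒ m₂ = 59.00687
Σ(xᵢ − x̄)⁴ = 140871.7192 ⇒ m₄ = 17608.96490
m₂² = 3481.81130
g2 = m₄/m₂² − 3 = 5.05742 − 3 ≈ 2.0574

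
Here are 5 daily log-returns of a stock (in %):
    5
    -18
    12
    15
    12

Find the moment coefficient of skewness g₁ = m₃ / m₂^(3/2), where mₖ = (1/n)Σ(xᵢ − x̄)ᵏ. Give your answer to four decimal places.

-1.2459

x̄ = (5 - 18 + 12 + 15 + 12) / 5 = 5.2000
deviations (xᵢ − x̄): -0.2000, -23.2000, 6.8000, 9.8000, 6.8000
Σ(xᵢ − x̄)² = 726.8000 ⇒ m₂ = 726.8000/5 = 145.36000
Σ(xᵢ − x̄)³ = -10917.1200 ⇒ m₃ = -10917.1200/5 = -2183.42400
m₂^(3/2) = 145.36000^(1.5) = 1752.53771
g₁ = m₃ / m₂^(3/2) = -2183.42400 / 1752.53771 ≈ -1.2459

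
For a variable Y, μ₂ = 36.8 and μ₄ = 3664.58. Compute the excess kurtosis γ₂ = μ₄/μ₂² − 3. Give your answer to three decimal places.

μ₂² = 36.8² = 1354.24000
μ₄/μ₂² = 3664.58 / 1354.24000 = 2.70600
γ₂ = 2.70600 − 3 ≈ -0.294

-0.294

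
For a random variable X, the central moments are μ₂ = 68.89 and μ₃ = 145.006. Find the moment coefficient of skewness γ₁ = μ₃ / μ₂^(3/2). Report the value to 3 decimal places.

0.254

σ = √μ₂ = √68.89 = 8.30000
σ³ = μ₂^(3/2) = 571.78700
γ₁ = μ₃/σ³ = 145.006 / 571.78700 ≈ 0.254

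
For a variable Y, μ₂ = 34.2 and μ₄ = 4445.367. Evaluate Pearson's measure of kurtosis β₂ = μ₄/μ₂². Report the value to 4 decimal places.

3.8006

μ₂² = 34.2² = 1169.64000
μ₄/μ₂² = 4445.367 / 1169.64000 = 3.80063
β₂ ≈ 3.8006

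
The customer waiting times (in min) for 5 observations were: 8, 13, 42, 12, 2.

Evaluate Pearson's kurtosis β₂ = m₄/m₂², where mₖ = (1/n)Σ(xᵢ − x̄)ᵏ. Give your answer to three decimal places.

2.913

x̄ = 15.4000
Σ(xᵢ − x̄)² = 959.2000 ⇒ m₂ = 191.84000
Σ(xᵢ − x̄)⁴ = 536048.4160 ⇒ m₄ = 107209.68320
m₂² = 36802.58560
β₂ = m₄/m₂² = 107209.68320 / 36802.58560 ≈ 2.913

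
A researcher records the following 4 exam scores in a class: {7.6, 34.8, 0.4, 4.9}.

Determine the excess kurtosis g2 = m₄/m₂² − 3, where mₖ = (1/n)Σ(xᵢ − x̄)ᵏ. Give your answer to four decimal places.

x̄ = 11.9250
Σ(xᵢ − x̄)² = 724.1475 ⇒ m₂ = 181.03687
Σ(xᵢ − x̄)⁴ = 294234.9456 ⇒ m₄ = 73558.73639
m₂² = 32774.35011
g2 = m₄/m₂² − 3 = 2.24440 − 3 ≈ -0.7556

-0.7556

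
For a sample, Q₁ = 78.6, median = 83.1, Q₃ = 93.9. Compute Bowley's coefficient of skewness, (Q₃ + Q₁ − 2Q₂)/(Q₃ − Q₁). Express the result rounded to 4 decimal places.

numerator: Q₃ + Q₁ − 2Q₂ = 93.9 + 78.6 − 2×83.1 = 6.3000
denominator: Q₃ − Q₁ = 93.9 − 78.6 = 15.3000
Bowley skewness = 6.3000 / 15.3000 ≈ 0.4118

0.4118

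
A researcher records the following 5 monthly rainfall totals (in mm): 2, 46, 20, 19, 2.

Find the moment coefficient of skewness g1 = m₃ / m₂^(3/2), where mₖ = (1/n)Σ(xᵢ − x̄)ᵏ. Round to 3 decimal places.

0.693

x̄ = (2 + 46 + 20 + 19 + 2) / 5 = 17.8000
deviations (xᵢ − x̄): -15.8000, 28.2000, 2.2000, 1.2000, -15.8000
Σ(xᵢ − x̄)² = 1300.8000 ⇒ m₂ = 1300.8000/5 = 260.16000
Σ(xᵢ − x̄)³ = 14549.5200 ⇒ m₃ = 14549.5200/5 = 2909.90400
m₂^(3/2) = 260.16000^(1.5) = 4196.24451
g1 = m₃ / m₂^(3/2) = 2909.90400 / 4196.24451 ≈ 0.693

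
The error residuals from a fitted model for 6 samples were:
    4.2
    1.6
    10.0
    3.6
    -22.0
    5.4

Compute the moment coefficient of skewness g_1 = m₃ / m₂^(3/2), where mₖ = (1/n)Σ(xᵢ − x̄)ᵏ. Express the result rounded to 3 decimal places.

-1.536

x̄ = (4.2 + 1.6 + 10.0 + 3.6 - 22.0 + 5.4) / 6 = 0.4667
deviations (xᵢ − x̄): 3.7333, 1.1333, 9.5333, 3.1333, -22.4667, 4.9333
Σ(xᵢ − x̄)² = 645.0133 ⇒ m₂ = 645.0133/6 = 107.50222
Σ(xᵢ − x̄)³ = -10269.3244 ⇒ m₃ = -10269.3244/6 = -1711.55407
m₂^(3/2) = 107.50222^(1.5) = 1114.61828
g_1 = m₃ / m₂^(3/2) = -1711.55407 / 1114.61828 ≈ -1.536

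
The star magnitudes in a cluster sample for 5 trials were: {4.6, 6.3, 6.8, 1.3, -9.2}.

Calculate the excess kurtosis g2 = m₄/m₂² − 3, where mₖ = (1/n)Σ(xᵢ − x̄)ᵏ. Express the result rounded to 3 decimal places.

x̄ = 1.9600
Σ(xᵢ − x̄)² = 174.2120 ⇒ m₂ = 34.84240
Σ(xᵢ − x̄)⁴ = 16463.9101 ⇒ m₄ = 3292.78202
m₂² = 1213.99284
g2 = m₄/m₂² − 3 = 2.71236 − 3 ≈ -0.288

-0.288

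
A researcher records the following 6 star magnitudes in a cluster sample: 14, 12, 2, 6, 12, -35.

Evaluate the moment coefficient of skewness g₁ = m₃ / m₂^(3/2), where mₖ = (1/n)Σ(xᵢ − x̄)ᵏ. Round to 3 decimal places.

-1.567

x̄ = (14 + 12 + 2 + 6 + 12 - 35) / 6 = 1.8333
deviations (xᵢ − x̄): 12.1667, 10.1667, 0.1667, 4.1667, 10.1667, -36.8333
Σ(xᵢ − x̄)² = 1728.8333 ⇒ m₂ = 1728.8333/6 = 288.13889
Σ(xᵢ − x̄)³ = -45996.5556 ⇒ m₃ = -45996.5556/6 = -7666.09259
m₂^(3/2) = 288.13889^(1.5) = 4891.05803
g₁ = m₃ / m₂^(3/2) = -7666.09259 / 4891.05803 ≈ -1.567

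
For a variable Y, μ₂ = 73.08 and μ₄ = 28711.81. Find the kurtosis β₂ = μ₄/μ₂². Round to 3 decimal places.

5.376

μ₂² = 73.08² = 5340.68640
μ₄/μ₂² = 28711.81 / 5340.68640 = 5.37605
β₂ ≈ 5.376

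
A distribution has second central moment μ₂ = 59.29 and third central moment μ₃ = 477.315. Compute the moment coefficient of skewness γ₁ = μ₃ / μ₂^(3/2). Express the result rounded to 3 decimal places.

σ = √μ₂ = √59.29 = 7.70000
σ³ = μ₂^(3/2) = 456.53300
γ₁ = μ₃/σ³ = 477.315 / 456.53300 ≈ 1.046

1.046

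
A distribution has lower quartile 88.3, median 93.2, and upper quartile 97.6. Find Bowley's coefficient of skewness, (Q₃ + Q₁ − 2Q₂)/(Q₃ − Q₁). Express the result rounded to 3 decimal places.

numerator: Q₃ + Q₁ − 2Q₂ = 97.6 + 88.3 − 2×93.2 = -0.5000
denominator: Q₃ − Q₁ = 97.6 − 88.3 = 9.3000
Bowley skewness = -0.5000 / 9.3000 ≈ -0.054

-0.054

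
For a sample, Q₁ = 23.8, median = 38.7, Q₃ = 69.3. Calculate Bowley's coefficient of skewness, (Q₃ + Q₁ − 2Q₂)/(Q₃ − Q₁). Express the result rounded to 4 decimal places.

0.3451

numerator: Q₃ + Q₁ − 2Q₂ = 69.3 + 23.8 − 2×38.7 = 15.7000
denominator: Q₃ − Q₁ = 69.3 − 23.8 = 45.5000
Bowley skewness = 15.7000 / 45.5000 ≈ 0.3451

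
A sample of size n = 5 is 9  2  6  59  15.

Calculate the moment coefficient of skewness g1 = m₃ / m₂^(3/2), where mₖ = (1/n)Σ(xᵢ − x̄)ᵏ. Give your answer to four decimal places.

1.3495

x̄ = (9 + 2 + 6 + 59 + 15) / 5 = 18.2000
deviations (xᵢ − x̄): -9.2000, -16.2000, -12.2000, 40.8000, -3.2000
Σ(xᵢ − x̄)² = 2170.8000 ⇒ m₂ = 2170.8000/5 = 434.16000
Σ(xᵢ − x̄)³ = 61038.4800 ⇒ m₃ = 61038.4800/5 = 12207.69600
m₂^(3/2) = 434.16000^(1.5) = 9046.37763
g1 = m₃ / m₂^(3/2) = 12207.69600 / 9046.37763 ≈ 1.3495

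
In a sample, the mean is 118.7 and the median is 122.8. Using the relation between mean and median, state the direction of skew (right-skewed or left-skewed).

left-skewed

mean − median = 118.7 − 122.8 = -4.1
mean < median ⇒ the longer tail is on the left ⇒ left-skewed (negatively skewed).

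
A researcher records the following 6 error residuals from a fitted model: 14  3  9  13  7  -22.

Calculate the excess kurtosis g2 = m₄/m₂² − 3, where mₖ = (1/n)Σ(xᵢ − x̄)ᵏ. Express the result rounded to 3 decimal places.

x̄ = 4.0000
Σ(xᵢ − x̄)² = 892.0000 ⇒ m₂ = 148.66667
Σ(xᵢ − x̄)⁴ = 474244.0000 ⇒ m₄ = 79040.66667
m₂² = 22101.77778
g2 = m₄/m₂² − 3 = 3.57621 − 3 ≈ 0.576

0.576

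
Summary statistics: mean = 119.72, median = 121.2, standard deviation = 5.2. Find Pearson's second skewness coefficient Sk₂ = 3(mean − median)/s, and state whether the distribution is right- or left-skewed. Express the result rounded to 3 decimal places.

Sk₂ = 3(119.72 − 121.2) / 5.2 = 3 × -1.4800 / 5.2
    = -4.4400 / 5.2 ≈ -0.854
Sk₂ < 0 ⇒ mean < median ⇒ left-skewed (negative skew).

-0.854, left-skewed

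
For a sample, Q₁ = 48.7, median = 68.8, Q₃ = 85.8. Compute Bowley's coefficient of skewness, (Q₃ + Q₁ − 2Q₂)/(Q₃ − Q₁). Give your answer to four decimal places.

-0.0836

numerator: Q₃ + Q₁ − 2Q₂ = 85.8 + 48.7 − 2×68.8 = -3.1000
denominator: Q₃ − Q₁ = 85.8 − 48.7 = 37.1000
Bowley skewness = -3.1000 / 37.1000 ≈ -0.0836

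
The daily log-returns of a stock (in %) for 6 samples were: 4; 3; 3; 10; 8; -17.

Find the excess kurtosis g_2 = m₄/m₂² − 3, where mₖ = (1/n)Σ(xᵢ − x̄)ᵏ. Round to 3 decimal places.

x̄ = 1.8333
Σ(xᵢ − x̄)² = 466.8333 ⇒ m₂ = 77.80556
Σ(xᵢ − x̄)⁴ = 131728.1528 ⇒ m₄ = 21954.69213
m₂² = 6053.70448
g_2 = m₄/m₂² − 3 = 3.62665 − 3 ≈ 0.627

0.627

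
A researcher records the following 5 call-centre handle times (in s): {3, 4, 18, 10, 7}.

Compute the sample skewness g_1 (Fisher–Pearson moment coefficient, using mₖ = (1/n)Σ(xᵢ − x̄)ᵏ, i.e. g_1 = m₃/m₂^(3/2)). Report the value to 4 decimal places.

x̄ = (3 + 4 + 18 + 10 + 7) / 5 = 8.4000
deviations (xᵢ − x̄): -5.4000, -4.4000, 9.6000, 1.6000, -1.4000
Σ(xᵢ − x̄)² = 145.2000 ⇒ m₂ = 145.2000/5 = 29.04000
Σ(xᵢ − x̄)³ = 643.4400 ⇒ m₃ = 643.4400/5 = 128.68800
m₂^(3/2) = 29.04000^(1.5) = 156.49300
g_1 = m₃ / m₂^(3/2) = 128.68800 / 156.49300 ≈ 0.8223

0.8223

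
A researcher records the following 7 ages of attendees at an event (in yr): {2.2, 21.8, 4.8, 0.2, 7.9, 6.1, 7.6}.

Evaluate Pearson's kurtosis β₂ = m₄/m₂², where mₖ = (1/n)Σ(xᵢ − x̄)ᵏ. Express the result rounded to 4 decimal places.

3.8829

x̄ = 7.2286
Σ(xᵢ − x̄)² = 294.7743 ⇒ m₂ = 42.11061
Σ(xᵢ − x̄)⁴ = 48199.0353 ⇒ m₄ = 6885.57647
m₂² = 1773.30366
β₂ = m₄/m₂² = 6885.57647 / 1773.30366 ≈ 3.8829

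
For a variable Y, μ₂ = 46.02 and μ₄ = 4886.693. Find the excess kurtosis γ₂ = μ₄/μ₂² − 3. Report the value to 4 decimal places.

-0.6926

μ₂² = 46.02² = 2117.84040
μ₄/μ₂² = 4886.693 / 2117.84040 = 2.30739
γ₂ = 2.30739 − 3 ≈ -0.6926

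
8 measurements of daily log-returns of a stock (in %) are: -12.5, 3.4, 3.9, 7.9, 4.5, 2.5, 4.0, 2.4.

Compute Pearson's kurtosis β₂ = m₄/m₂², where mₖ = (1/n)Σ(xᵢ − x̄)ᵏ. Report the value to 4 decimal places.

x̄ = 2.0125
Σ(xᵢ − x̄)² = 261.2888 ⇒ m₂ = 32.66109
Σ(xᵢ − x̄)⁴ = 45629.5593 ⇒ m₄ = 5703.69491
m₂² = 1066.74704
β₂ = m₄/m₂² = 5703.69491 / 1066.74704 ≈ 5.3468

5.3468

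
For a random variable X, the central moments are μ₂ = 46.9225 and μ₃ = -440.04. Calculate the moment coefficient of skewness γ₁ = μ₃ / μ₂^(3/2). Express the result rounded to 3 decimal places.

σ = √μ₂ = √46.9225 = 6.85000
σ³ = μ₂^(3/2) = 321.41913
γ₁ = μ₃/σ³ = -440.04 / 321.41913 ≈ -1.369

-1.369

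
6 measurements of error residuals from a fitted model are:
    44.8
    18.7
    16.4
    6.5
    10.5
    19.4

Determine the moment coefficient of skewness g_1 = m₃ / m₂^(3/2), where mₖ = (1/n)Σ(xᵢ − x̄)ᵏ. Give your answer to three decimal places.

x̄ = (44.8 + 18.7 + 16.4 + 6.5 + 10.5 + 19.4) / 6 = 19.3833
deviations (xᵢ − x̄): 25.4167, -0.6833, -2.9833, -12.8833, -8.8833, 0.0167
Σ(xᵢ − x̄)² = 900.2683 ⇒ m₂ = 900.2683/6 = 150.04472
Σ(xᵢ − x̄)³ = 13553.0764 ⇒ m₃ = 13553.0764/6 = 2258.84607
m₂^(3/2) = 150.04472^(1.5) = 1837.93897
g_1 = m₃ / m₂^(3/2) = 2258.84607 / 1837.93897 ≈ 1.229

1.229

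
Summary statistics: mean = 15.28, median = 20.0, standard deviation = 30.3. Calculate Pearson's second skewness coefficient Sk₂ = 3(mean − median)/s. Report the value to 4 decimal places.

-0.4673

Sk₂ = 3(15.28 − 20.0) / 30.3 = 3 × -4.7200 / 30.3
    = -14.1600 / 30.3 ≈ -0.4673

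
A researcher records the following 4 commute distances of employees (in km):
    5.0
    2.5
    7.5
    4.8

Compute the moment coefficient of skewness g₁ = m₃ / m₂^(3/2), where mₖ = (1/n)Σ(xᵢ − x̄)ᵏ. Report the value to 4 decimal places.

x̄ = (5.0 + 2.5 + 7.5 + 4.8) / 4 = 4.9500
deviations (xᵢ − x̄): 0.0500, -2.4500, 2.5500, -0.1500
Σ(xᵢ − x̄)² = 12.5300 ⇒ m₂ = 12.5300/4 = 3.13250
Σ(xᵢ − x̄)³ = 1.8720 ⇒ m₃ = 1.8720/4 = 0.46800
m₂^(3/2) = 3.13250^(1.5) = 5.54417
g₁ = m₃ / m₂^(3/2) = 0.46800 / 5.54417 ≈ 0.0844

0.0844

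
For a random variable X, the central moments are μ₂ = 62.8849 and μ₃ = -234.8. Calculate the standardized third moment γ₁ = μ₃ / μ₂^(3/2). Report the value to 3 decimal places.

-0.471

σ = √μ₂ = √62.8849 = 7.93000
σ³ = μ₂^(3/2) = 498.67726
γ₁ = μ₃/σ³ = -234.8 / 498.67726 ≈ -0.471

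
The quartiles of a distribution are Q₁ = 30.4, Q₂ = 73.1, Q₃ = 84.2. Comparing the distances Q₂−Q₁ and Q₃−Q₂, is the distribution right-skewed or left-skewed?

Q₂ − Q₁ = 42.7;  Q₃ − Q₂ = 11.1
Q₂ − Q₁ > Q₃ − Q₂ ⇒ the lower half is more spread out ⇒ left-skewed.

left-skewed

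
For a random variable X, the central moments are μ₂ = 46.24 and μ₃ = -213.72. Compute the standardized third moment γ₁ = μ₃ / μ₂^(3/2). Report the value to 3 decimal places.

σ = √μ₂ = √46.24 = 6.80000
σ³ = μ₂^(3/2) = 314.43200
γ₁ = μ₃/σ³ = -213.72 / 314.43200 ≈ -0.680

-0.680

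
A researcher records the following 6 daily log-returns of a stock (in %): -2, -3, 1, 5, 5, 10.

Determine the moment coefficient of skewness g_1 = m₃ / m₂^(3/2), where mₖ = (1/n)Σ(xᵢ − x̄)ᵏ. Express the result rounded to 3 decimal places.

0.241

x̄ = (-2 - 3 + 1 + 5 + 5 + 10) / 6 = 2.6667
deviations (xᵢ − x̄): -4.6667, -5.6667, -1.6667, 2.3333, 2.3333, 7.3333
Σ(xᵢ − x̄)² = 121.3333 ⇒ m₂ = 121.3333/6 = 20.22222
Σ(xᵢ − x̄)³ = 131.5556 ⇒ m₃ = 131.5556/6 = 21.92593
m₂^(3/2) = 20.22222^(1.5) = 90.93756
g_1 = m₃ / m₂^(3/2) = 21.92593 / 90.93756 ≈ 0.241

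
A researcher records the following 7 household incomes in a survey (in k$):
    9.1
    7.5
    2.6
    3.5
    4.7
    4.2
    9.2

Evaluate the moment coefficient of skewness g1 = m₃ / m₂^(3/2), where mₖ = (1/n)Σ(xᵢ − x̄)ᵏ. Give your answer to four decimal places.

0.2304

x̄ = (9.1 + 7.5 + 2.6 + 3.5 + 4.7 + 4.2 + 9.2) / 7 = 5.8286
deviations (xᵢ − x̄): 3.2714, 1.6714, -3.2286, -2.3286, -1.1286, -1.6286, 3.3714
Σ(xᵢ − x̄)² = 44.6343 ⇒ m₂ = 44.6343/7 = 6.37633
Σ(xᵢ − x̄)³ = 25.9660 ⇒ m₃ = 25.9660/7 = 3.70943
m₂^(3/2) = 6.37633^(1.5) = 16.10111
g1 = m₃ / m₂^(3/2) = 3.70943 / 16.10111 ≈ 0.2304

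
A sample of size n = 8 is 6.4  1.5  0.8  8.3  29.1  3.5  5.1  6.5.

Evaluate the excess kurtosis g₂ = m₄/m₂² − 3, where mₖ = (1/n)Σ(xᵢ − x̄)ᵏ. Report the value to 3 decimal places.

x̄ = 7.6500
Σ(xᵢ − x̄)² = 571.8800 ⇒ m₂ = 71.48500
Σ(xᵢ − x̄)⁴ = 215669.8390 ⇒ m₄ = 26958.72987
m₂² = 5110.10523
g₂ = m₄/m₂² − 3 = 5.27557 − 3 ≈ 2.276

2.276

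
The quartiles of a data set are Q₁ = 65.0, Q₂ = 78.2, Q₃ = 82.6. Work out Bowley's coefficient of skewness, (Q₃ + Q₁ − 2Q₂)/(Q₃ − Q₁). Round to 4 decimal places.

-0.5000

numerator: Q₃ + Q₁ − 2Q₂ = 82.6 + 65.0 − 2×78.2 = -8.8000
denominator: Q₃ − Q₁ = 82.6 − 65.0 = 17.6000
Bowley skewness = -8.8000 / 17.6000 ≈ -0.5000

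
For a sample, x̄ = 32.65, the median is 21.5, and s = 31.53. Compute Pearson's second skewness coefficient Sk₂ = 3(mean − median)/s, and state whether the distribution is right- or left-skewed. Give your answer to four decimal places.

1.0609, right-skewed

Sk₂ = 3(32.65 − 21.5) / 31.53 = 3 × 11.1500 / 31.53
    = 33.4500 / 31.53 ≈ 1.0609
Sk₂ > 0 ⇒ mean > median ⇒ right-skewed (positive skew).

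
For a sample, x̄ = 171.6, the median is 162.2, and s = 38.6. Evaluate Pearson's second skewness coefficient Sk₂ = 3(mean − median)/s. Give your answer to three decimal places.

0.731

Sk₂ = 3(171.6 − 162.2) / 38.6 = 3 × 9.4000 / 38.6
    = 28.2000 / 38.6 ≈ 0.731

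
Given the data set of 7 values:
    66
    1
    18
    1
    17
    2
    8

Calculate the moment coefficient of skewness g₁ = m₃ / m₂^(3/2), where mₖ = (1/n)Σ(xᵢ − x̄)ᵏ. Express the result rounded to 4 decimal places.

x̄ = (66 + 1 + 18 + 1 + 17 + 2 + 8) / 7 = 16.1429
deviations (xᵢ − x̄): 49.8571, -15.1429, 1.8571, -15.1429, 0.8571, -14.1429, -8.1429
Σ(xᵢ − x̄)² = 3214.8571 ⇒ m₂ = 3214.8571/7 = 459.26531
Σ(xᵢ − x̄)³ = 113625.1837 ⇒ m₃ = 113625.1837/7 = 16232.16910
m₂^(3/2) = 459.26531^(1.5) = 9842.27417
g₁ = m₃ / m₂^(3/2) = 16232.16910 / 9842.27417 ≈ 1.6492

1.6492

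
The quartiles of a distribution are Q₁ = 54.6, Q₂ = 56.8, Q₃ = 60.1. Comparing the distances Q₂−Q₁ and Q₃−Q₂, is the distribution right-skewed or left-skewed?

right-skewed

Q₂ − Q₁ = 2.2;  Q₃ − Q₂ = 3.3
Q₃ − Q₂ > Q₂ − Q₁ ⇒ the upper half is more spread out ⇒ right-skewed.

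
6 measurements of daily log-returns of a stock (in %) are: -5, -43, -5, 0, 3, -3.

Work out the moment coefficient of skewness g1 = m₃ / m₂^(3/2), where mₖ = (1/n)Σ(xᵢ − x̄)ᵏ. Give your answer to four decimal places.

x̄ = (-5 - 43 - 5 + 0 + 3 - 3) / 6 = -8.8333
deviations (xᵢ − x̄): 3.8333, -34.1667, 3.8333, 8.8333, 11.8333, 5.8333
Σ(xᵢ − x̄)² = 1448.8333 ⇒ m₂ = 1448.8333/6 = 241.47222
Σ(xᵢ − x̄)³ = -37227.4444 ⇒ m₃ = -37227.4444/6 = -6204.57407
m₂^(3/2) = 241.47222^(1.5) = 3752.32778
g1 = m₃ / m₂^(3/2) = -6204.57407 / 3752.32778 ≈ -1.6535

-1.6535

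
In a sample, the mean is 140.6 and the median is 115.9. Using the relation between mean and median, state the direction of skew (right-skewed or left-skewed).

mean − median = 140.6 − 115.9 = 24.7
mean > median ⇒ the longer tail is on the right ⇒ right-skewed (positively skewed).

right-skewed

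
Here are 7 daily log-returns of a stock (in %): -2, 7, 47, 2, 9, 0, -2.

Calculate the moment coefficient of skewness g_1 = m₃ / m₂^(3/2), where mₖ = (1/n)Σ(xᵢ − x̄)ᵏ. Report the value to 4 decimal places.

x̄ = (-2 + 7 + 47 + 2 + 9 + 0 - 2) / 7 = 8.7143
deviations (xᵢ − x̄): -10.7143, -1.7143, 38.2857, -6.7143, 0.2857, -8.7143, -10.7143
Σ(xᵢ − x̄)² = 1819.4286 ⇒ m₂ = 1819.4286/7 = 259.91837
Σ(xᵢ − x̄)³ = 52689.6735 ⇒ m₃ = 52689.6735/7 = 7527.09621
m₂^(3/2) = 259.91837^(1.5) = 4190.39975
g_1 = m₃ / m₂^(3/2) = 7527.09621 / 4190.39975 ≈ 1.7963

1.7963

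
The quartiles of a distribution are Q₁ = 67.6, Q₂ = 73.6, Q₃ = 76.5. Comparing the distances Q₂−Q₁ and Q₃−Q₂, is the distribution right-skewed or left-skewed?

left-skewed

Q₂ − Q₁ = 6.0;  Q₃ − Q₂ = 2.9
Q₂ − Q₁ > Q₃ − Q₂ ⇒ the lower half is more spread out ⇒ left-skewed.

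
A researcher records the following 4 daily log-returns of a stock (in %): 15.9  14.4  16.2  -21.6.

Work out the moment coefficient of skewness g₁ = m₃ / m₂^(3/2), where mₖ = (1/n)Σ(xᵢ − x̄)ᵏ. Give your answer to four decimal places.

-1.1485

x̄ = (15.9 + 14.4 + 16.2 - 21.6) / 4 = 6.2250
deviations (xᵢ − x̄): 9.6750, 8.1750, 9.9750, -27.8250
Σ(xᵢ − x̄)² = 1034.1675 ⇒ m₂ = 1034.1675/4 = 258.54188
Σ(xᵢ − x̄)³ = -19098.4736 ⇒ m₃ = -19098.4736/4 = -4774.61841
m₂^(3/2) = 258.54188^(1.5) = 4157.15618
g₁ = m₃ / m₂^(3/2) = -4774.61841 / 4157.15618 ≈ -1.1485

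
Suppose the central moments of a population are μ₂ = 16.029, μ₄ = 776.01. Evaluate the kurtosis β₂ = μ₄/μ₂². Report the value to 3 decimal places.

μ₂² = 16.029² = 256.92884
μ₄/μ₂² = 776.01 / 256.92884 = 3.02033
β₂ ≈ 3.020

3.020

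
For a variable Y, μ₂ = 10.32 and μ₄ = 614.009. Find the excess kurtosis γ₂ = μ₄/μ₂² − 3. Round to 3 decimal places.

μ₂² = 10.32² = 106.50240
μ₄/μ₂² = 614.009 / 106.50240 = 5.76521
γ₂ = 5.76521 − 3 ≈ 2.765

2.765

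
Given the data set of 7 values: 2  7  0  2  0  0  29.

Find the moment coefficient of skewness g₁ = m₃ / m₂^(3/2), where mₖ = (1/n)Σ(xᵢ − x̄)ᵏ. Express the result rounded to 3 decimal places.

1.828

x̄ = (2 + 7 + 0 + 2 + 0 + 0 + 29) / 7 = 5.7143
deviations (xᵢ − x̄): -3.7143, 1.2857, -5.7143, -3.7143, -5.7143, -5.7143, 23.2857
Σ(xᵢ − x̄)² = 669.4286 ⇒ m₂ = 669.4286/7 = 95.63265
Σ(xᵢ − x̄)³ = 11965.9592 ⇒ m₃ = 11965.9592/7 = 1709.42274
m₂^(3/2) = 95.63265^(1.5) = 935.21035
g₁ = m₃ / m₂^(3/2) = 1709.42274 / 935.21035 ≈ 1.828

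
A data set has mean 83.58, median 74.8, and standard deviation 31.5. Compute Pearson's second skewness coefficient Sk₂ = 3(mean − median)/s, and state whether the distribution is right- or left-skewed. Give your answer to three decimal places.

0.836, right-skewed

Sk₂ = 3(83.58 − 74.8) / 31.5 = 3 × 8.7800 / 31.5
    = 26.3400 / 31.5 ≈ 0.836
Sk₂ > 0 ⇒ mean > median ⇒ right-skewed (positive skew).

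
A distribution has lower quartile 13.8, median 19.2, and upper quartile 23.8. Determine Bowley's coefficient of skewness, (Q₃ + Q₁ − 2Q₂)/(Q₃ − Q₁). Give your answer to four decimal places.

-0.0800

numerator: Q₃ + Q₁ − 2Q₂ = 23.8 + 13.8 − 2×19.2 = -0.8000
denominator: Q₃ − Q₁ = 23.8 − 13.8 = 10.0000
Bowley skewness = -0.8000 / 10.0000 ≈ -0.0800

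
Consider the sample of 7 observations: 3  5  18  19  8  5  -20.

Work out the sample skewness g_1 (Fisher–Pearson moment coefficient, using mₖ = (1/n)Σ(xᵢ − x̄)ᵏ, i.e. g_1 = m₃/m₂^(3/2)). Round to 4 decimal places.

x̄ = (3 + 5 + 18 + 19 + 8 + 5 - 20) / 7 = 5.4286
deviations (xᵢ − x̄): -2.4286, -0.4286, 12.5714, 13.5714, 2.5714, -0.4286, -25.4286
Σ(xᵢ − x̄)² = 1001.7143 ⇒ m₂ = 1001.7143/7 = 143.10204
Σ(xᵢ − x̄)³ = -11953.4694 ⇒ m₃ = -11953.4694/7 = -1707.63848
m₂^(3/2) = 143.10204^(1.5) = 1711.86196
g_1 = m₃ / m₂^(3/2) = -1707.63848 / 1711.86196 ≈ -0.9975

-0.9975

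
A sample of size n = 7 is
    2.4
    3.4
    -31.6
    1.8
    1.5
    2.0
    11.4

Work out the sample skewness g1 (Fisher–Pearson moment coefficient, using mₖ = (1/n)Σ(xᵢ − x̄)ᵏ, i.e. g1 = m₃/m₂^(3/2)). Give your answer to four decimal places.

-1.7466

x̄ = (2.4 + 3.4 - 31.6 + 1.8 + 1.5 + 2.0 + 11.4) / 7 = -1.3000
deviations (xᵢ − x̄): 3.7000, 4.7000, -30.3000, 3.1000, 2.8000, 3.3000, 12.7000
Σ(xᵢ − x̄)² = 1143.5000 ⇒ m₂ = 1143.5000/7 = 163.35714
Σ(xᵢ − x̄)³ = -25527.5880 ⇒ m₃ = -25527.5880/7 = -3646.79829
m₂^(3/2) = 163.35714^(1.5) = 2087.88798
g1 = m₃ / m₂^(3/2) = -3646.79829 / 2087.88798 ≈ -1.7466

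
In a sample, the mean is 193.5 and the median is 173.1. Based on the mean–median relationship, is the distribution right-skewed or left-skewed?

right-skewed

mean − median = 193.5 − 173.1 = 20.4
mean > median ⇒ the longer tail is on the right ⇒ right-skewed (positively skewed).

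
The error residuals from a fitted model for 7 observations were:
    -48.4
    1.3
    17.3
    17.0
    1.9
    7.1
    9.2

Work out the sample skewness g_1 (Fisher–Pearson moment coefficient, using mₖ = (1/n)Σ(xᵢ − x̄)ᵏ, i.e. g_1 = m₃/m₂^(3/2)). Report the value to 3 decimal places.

x̄ = (-48.4 + 1.3 + 17.3 + 17.0 + 1.9 + 7.1 + 9.2) / 7 = 0.7714
deviations (xᵢ − x̄): -49.1714, 0.5286, 16.5286, 16.2286, 1.1286, 6.3286, 8.4286
Σ(xᵢ − x̄)² = 3067.0343 ⇒ m₂ = 3067.0343/7 = 438.14776
Σ(xᵢ − x̄)³ = -109244.7392 ⇒ m₃ = -109244.7392/7 = -15606.39131
m₂^(3/2) = 438.14776^(1.5) = 9171.29972
g_1 = m₃ / m₂^(3/2) = -15606.39131 / 9171.29972 ≈ -1.702

-1.702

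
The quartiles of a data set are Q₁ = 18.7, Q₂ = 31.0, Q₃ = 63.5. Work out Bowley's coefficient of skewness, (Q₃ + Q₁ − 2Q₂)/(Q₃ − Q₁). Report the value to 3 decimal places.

0.451

numerator: Q₃ + Q₁ − 2Q₂ = 63.5 + 18.7 − 2×31.0 = 20.2000
denominator: Q₃ − Q₁ = 63.5 − 18.7 = 44.8000
Bowley skewness = 20.2000 / 44.8000 ≈ 0.451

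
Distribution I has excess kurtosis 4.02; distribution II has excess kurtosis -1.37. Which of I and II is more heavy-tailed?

I

Higher excess kurtosis ⇒ heavier tails relative to the normal distribution.
4.02 vs -1.37: the larger is 4.02, so I has heavier tails. (I is leptokurtic — heavier-than-normal tails; the other is platykurtic.)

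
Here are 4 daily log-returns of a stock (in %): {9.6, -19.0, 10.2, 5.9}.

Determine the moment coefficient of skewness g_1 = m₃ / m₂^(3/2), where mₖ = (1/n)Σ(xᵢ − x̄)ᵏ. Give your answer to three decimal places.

x̄ = (9.6 - 19.0 + 10.2 + 5.9) / 4 = 1.6750
deviations (xᵢ − x̄): 7.9250, -20.6750, 8.5250, 4.2250
Σ(xᵢ − x̄)² = 580.7875 ⇒ m₂ = 580.7875/4 = 145.19688
Σ(xᵢ − x̄)³ = -7644.9319 ⇒ m₃ = -7644.9319/4 = -1911.23297
m₂^(3/2) = 145.19688^(1.5) = 1749.58845
g_1 = m₃ / m₂^(3/2) = -1911.23297 / 1749.58845 ≈ -1.092

-1.092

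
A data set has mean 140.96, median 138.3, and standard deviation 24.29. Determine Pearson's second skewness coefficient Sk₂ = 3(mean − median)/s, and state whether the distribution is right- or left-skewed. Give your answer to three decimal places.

Sk₂ = 3(140.96 − 138.3) / 24.29 = 3 × 2.6600 / 24.29
    = 7.9800 / 24.29 ≈ 0.329
Sk₂ > 0 ⇒ mean > median ⇒ right-skewed (positive skew).

0.329, right-skewed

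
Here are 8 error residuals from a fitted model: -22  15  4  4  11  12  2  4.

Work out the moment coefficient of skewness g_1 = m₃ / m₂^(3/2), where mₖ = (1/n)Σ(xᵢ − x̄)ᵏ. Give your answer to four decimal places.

-1.5072

x̄ = (-22 + 15 + 4 + 4 + 11 + 12 + 2 + 4) / 8 = 3.7500
deviations (xᵢ − x̄): -25.7500, 11.2500, 0.2500, 0.2500, 7.2500, 8.2500, -1.7500, 0.2500
Σ(xᵢ − x̄)² = 913.5000 ⇒ m₂ = 913.5000/8 = 114.18750
Σ(xᵢ − x̄)³ = -14712.7500 ⇒ m₃ = -14712.7500/8 = -1839.09375
m₂^(3/2) = 114.18750^(1.5) = 1220.19108
g_1 = m₃ / m₂^(3/2) = -1839.09375 / 1220.19108 ≈ -1.5072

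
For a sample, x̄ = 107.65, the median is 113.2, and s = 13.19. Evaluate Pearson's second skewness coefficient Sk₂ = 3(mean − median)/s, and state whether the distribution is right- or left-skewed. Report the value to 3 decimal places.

-1.262, left-skewed

Sk₂ = 3(107.65 − 113.2) / 13.19 = 3 × -5.5500 / 13.19
    = -16.6500 / 13.19 ≈ -1.262
Sk₂ < 0 ⇒ mean < median ⇒ left-skewed (negative skew).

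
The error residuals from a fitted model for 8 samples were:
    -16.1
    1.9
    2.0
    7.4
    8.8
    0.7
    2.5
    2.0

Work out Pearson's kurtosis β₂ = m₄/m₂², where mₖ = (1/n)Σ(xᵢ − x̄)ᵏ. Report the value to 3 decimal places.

x̄ = 1.1500
Σ(xᵢ − x̄)² = 399.1800 ⇒ m₂ = 49.89750
Σ(xᵢ − x̄)⁴ = 93498.9263 ⇒ m₄ = 11687.36578
m₂² = 2489.76051
β₂ = m₄/m₂² = 11687.36578 / 2489.76051 ≈ 4.694

4.694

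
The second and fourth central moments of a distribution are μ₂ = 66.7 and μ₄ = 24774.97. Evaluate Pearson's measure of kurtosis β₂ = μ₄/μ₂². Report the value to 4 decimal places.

5.5688

μ₂² = 66.7² = 4448.89000
μ₄/μ₂² = 24774.97 / 4448.89000 = 5.56880
β₂ ≈ 5.5688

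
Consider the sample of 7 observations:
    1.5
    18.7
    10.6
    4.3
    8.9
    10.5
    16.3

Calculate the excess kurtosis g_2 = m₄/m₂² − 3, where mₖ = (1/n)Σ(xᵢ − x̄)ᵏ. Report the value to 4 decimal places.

-1.0729

x̄ = 10.1143
Σ(xᵢ − x̄)² = 221.8486 ⇒ m₂ = 31.69265
Σ(xᵢ − x̄)⁴ = 13549.4982 ⇒ m₄ = 1935.64260
m₂² = 1004.42426
g_2 = m₄/m₂² − 3 = 1.92712 − 3 ≈ -1.0729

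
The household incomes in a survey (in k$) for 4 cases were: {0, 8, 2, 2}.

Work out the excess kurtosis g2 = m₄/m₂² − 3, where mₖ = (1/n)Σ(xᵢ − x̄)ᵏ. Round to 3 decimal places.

-0.815

x̄ = 3.0000
Σ(xᵢ − x̄)² = 36.0000 ⇒ m₂ = 9.00000
Σ(xᵢ − x̄)⁴ = 708.0000 ⇒ m₄ = 177.00000
m₂² = 81.00000
g2 = m₄/m₂² − 3 = 2.18519 − 3 ≈ -0.815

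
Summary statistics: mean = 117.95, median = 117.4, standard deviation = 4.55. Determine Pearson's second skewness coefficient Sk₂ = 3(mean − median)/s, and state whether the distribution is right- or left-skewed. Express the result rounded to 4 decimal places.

Sk₂ = 3(117.95 − 117.4) / 4.55 = 3 × 0.5500 / 4.55
    = 1.6500 / 4.55 ≈ 0.3626
Sk₂ > 0 ⇒ mean > median ⇒ right-skewed (positive skew).

0.3626, right-skewed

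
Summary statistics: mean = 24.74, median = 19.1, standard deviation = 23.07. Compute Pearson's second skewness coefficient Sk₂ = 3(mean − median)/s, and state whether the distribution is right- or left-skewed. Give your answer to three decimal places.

0.733, right-skewed

Sk₂ = 3(24.74 − 19.1) / 23.07 = 3 × 5.6400 / 23.07
    = 16.9200 / 23.07 ≈ 0.733
Sk₂ > 0 ⇒ mean > median ⇒ right-skewed (positive skew).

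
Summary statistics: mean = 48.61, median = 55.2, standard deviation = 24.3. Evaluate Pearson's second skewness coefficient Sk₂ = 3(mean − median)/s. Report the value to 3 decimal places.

Sk₂ = 3(48.61 − 55.2) / 24.3 = 3 × -6.5900 / 24.3
    = -19.7700 / 24.3 ≈ -0.814

-0.814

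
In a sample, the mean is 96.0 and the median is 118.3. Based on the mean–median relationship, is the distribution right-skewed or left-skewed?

mean − median = 96.0 − 118.3 = -22.3
mean < median ⇒ the longer tail is on the left ⇒ left-skewed (negatively skewed).

left-skewed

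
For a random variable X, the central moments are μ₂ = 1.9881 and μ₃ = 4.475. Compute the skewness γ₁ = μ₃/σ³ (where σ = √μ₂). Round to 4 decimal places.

σ = √μ₂ = √1.9881 = 1.41000
σ³ = μ₂^(3/2) = 2.80322
γ₁ = μ₃/σ³ = 4.475 / 2.80322 ≈ 1.5964

1.5964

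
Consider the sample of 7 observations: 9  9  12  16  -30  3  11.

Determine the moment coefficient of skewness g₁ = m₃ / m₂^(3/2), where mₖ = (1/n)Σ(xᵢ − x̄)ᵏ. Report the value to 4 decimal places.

x̄ = (9 + 9 + 12 + 16 - 30 + 3 + 11) / 7 = 4.2857
deviations (xᵢ − x̄): 4.7143, 4.7143, 7.7143, 11.7143, -34.2857, -1.2857, 6.7143
Σ(xᵢ − x̄)² = 1463.4286 ⇒ m₂ = 1463.4286/7 = 209.06122
Σ(xᵢ − x̄)³ = -37726.5306 ⇒ m₃ = -37726.5306/7 = -5389.50437
m₂^(3/2) = 209.06122^(1.5) = 3022.80572
g₁ = m₃ / m₂^(3/2) = -5389.50437 / 3022.80572 ≈ -1.7829

-1.7829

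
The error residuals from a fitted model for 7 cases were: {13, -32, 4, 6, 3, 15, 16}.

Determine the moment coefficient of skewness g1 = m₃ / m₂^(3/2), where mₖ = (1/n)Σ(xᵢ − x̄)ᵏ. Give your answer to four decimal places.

x̄ = (13 - 32 + 4 + 6 + 3 + 15 + 16) / 7 = 3.5714
deviations (xᵢ − x̄): 9.4286, -35.5714, 0.4286, 2.4286, -0.5714, 11.4286, 12.4286
Σ(xᵢ − x̄)² = 1645.7143 ⇒ m₂ = 1645.7143/7 = 235.10204
Σ(xᵢ − x̄)³ = -40744.5306 ⇒ m₃ = -40744.5306/7 = -5820.64723
m₂^(3/2) = 235.10204^(1.5) = 3604.82842
g1 = m₃ / m₂^(3/2) = -5820.64723 / 3604.82842 ≈ -1.6147

-1.6147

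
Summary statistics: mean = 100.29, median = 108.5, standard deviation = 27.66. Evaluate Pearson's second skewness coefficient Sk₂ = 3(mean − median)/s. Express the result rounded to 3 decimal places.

Sk₂ = 3(100.29 − 108.5) / 27.66 = 3 × -8.2100 / 27.66
    = -24.6300 / 27.66 ≈ -0.890

-0.890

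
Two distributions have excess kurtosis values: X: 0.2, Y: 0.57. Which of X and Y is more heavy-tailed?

Y

Higher excess kurtosis ⇒ heavier tails relative to the normal distribution.
0.2 vs 0.57: the larger is 0.57, so Y has heavier tails.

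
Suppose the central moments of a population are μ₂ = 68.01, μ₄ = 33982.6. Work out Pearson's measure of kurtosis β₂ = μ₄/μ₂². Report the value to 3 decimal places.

7.347

μ₂² = 68.01² = 4625.36010
μ₄/μ₂² = 33982.6 / 4625.36010 = 7.34702
β₂ ≈ 7.347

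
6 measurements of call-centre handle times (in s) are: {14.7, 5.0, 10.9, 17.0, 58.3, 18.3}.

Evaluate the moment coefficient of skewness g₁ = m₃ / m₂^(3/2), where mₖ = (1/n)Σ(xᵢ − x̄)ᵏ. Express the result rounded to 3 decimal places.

x̄ = (14.7 + 5.0 + 10.9 + 17.0 + 58.3 + 18.3) / 6 = 20.7000
deviations (xᵢ − x̄): -6.0000, -15.7000, -9.8000, -3.7000, 37.6000, -2.4000
Σ(xᵢ − x̄)² = 1811.7400 ⇒ m₂ = 1811.7400/6 = 301.95667
Σ(xᵢ − x̄)³ = 48065.8140 ⇒ m₃ = 48065.8140/6 = 8010.96900
m₂^(3/2) = 301.95667^(1.5) = 5247.07091
g₁ = m₃ / m₂^(3/2) = 8010.96900 / 5247.07091 ≈ 1.527

1.527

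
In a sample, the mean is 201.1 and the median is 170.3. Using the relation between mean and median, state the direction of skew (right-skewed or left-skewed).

mean − median = 201.1 − 170.3 = 30.8
mean > median ⇒ the longer tail is on the right ⇒ right-skewed (positively skewed).

right-skewed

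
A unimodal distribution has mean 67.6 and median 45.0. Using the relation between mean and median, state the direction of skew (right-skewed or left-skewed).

mean − median = 67.6 − 45.0 = 22.6
mean > median ⇒ the longer tail is on the right ⇒ right-skewed (positively skewed).

right-skewed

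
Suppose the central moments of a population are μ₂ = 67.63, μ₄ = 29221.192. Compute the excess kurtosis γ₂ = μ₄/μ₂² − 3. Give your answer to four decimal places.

μ₂² = 67.63² = 4573.81690
μ₄/μ₂² = 29221.192 / 4573.81690 = 6.38880
γ₂ = 6.38880 − 3 ≈ 3.3888

3.3888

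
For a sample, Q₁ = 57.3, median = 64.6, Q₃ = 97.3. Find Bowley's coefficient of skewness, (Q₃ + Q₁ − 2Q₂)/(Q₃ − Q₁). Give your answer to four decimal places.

0.6350

numerator: Q₃ + Q₁ − 2Q₂ = 97.3 + 57.3 − 2×64.6 = 25.4000
denominator: Q₃ − Q₁ = 97.3 − 57.3 = 40.0000
Bowley skewness = 25.4000 / 40.0000 ≈ 0.6350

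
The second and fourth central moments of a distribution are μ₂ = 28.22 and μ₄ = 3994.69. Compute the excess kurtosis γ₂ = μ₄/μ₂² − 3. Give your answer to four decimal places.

2.0161

μ₂² = 28.22² = 796.36840
μ₄/μ₂² = 3994.69 / 796.36840 = 5.01613
γ₂ = 5.01613 − 3 ≈ 2.0161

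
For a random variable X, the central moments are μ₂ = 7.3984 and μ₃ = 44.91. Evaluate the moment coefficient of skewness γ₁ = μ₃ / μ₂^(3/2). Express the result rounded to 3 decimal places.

2.232

σ = √μ₂ = √7.3984 = 2.72000
σ³ = μ₂^(3/2) = 20.12365
γ₁ = μ₃/σ³ = 44.91 / 20.12365 ≈ 2.232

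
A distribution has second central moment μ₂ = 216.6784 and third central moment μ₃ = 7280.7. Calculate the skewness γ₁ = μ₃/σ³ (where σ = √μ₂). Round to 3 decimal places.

2.283

σ = √μ₂ = √216.6784 = 14.72000
σ³ = μ₂^(3/2) = 3189.50605
γ₁ = μ₃/σ³ = 7280.7 / 3189.50605 ≈ 2.283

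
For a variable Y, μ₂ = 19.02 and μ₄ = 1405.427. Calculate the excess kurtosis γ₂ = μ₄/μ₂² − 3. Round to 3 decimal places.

0.885

μ₂² = 19.02² = 361.76040
μ₄/μ₂² = 1405.427 / 361.76040 = 3.88497
γ₂ = 3.88497 − 3 ≈ 0.885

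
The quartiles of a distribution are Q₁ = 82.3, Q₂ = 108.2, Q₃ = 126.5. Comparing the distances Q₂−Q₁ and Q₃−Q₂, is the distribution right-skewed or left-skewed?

left-skewed

Q₂ − Q₁ = 25.9;  Q₃ − Q₂ = 18.3
Q₂ − Q₁ > Q₃ − Q₂ ⇒ the lower half is more spread out ⇒ left-skewed.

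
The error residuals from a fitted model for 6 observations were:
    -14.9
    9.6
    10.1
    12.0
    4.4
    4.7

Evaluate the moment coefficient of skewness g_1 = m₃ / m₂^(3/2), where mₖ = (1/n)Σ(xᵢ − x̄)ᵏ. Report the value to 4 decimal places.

-1.4239

x̄ = (-14.9 + 9.6 + 10.1 + 12.0 + 4.4 + 4.7) / 6 = 4.3167
deviations (xᵢ − x̄): -19.2167, 5.2833, 5.7833, 7.6833, 0.0833, 0.3833
Σ(xᵢ − x̄)² = 489.8283 ⇒ m₂ = 489.8283/6 = 81.63806
Σ(xᵢ − x̄)³ = -6301.7924 ⇒ m₃ = -6301.7924/6 = -1050.29874
m₂^(3/2) = 81.63806^(1.5) = 737.63069
g_1 = m₃ / m₂^(3/2) = -1050.29874 / 737.63069 ≈ -1.4239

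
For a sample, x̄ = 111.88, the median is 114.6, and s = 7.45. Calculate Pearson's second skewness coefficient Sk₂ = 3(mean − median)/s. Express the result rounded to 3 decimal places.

Sk₂ = 3(111.88 − 114.6) / 7.45 = 3 × -2.7200 / 7.45
    = -8.1600 / 7.45 ≈ -1.095

-1.095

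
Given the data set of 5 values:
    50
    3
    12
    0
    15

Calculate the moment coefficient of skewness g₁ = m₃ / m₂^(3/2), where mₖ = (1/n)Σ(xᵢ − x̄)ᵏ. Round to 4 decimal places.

1.1532

x̄ = (50 + 3 + 12 + 0 + 15) / 5 = 16.0000
deviations (xᵢ − x̄): 34.0000, -13.0000, -4.0000, -16.0000, -1.0000
Σ(xᵢ − x̄)² = 1598.0000 ⇒ m₂ = 1598.0000/5 = 319.60000
Σ(xᵢ − x̄)³ = 32946.0000 ⇒ m₃ = 32946.0000/5 = 6589.20000
m₂^(3/2) = 319.60000^(1.5) = 5713.60425
g₁ = m₃ / m₂^(3/2) = 6589.20000 / 5713.60425 ≈ 1.1532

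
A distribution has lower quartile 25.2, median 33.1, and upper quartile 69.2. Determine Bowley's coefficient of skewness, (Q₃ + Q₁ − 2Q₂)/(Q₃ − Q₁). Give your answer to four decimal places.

0.6409

numerator: Q₃ + Q₁ − 2Q₂ = 69.2 + 25.2 − 2×33.1 = 28.2000
denominator: Q₃ − Q₁ = 69.2 − 25.2 = 44.0000
Bowley skewness = 28.2000 / 44.0000 ≈ 0.6409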